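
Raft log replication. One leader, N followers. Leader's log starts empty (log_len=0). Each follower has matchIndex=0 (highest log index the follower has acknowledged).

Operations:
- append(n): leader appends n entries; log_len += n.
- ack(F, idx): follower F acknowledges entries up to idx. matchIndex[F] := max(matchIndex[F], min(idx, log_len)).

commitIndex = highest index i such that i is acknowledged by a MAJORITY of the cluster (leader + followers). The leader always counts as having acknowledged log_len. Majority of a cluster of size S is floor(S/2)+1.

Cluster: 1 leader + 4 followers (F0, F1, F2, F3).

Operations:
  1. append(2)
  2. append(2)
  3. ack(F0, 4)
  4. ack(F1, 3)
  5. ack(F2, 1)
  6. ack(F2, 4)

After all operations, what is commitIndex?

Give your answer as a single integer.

Op 1: append 2 -> log_len=2
Op 2: append 2 -> log_len=4
Op 3: F0 acks idx 4 -> match: F0=4 F1=0 F2=0 F3=0; commitIndex=0
Op 4: F1 acks idx 3 -> match: F0=4 F1=3 F2=0 F3=0; commitIndex=3
Op 5: F2 acks idx 1 -> match: F0=4 F1=3 F2=1 F3=0; commitIndex=3
Op 6: F2 acks idx 4 -> match: F0=4 F1=3 F2=4 F3=0; commitIndex=4

Answer: 4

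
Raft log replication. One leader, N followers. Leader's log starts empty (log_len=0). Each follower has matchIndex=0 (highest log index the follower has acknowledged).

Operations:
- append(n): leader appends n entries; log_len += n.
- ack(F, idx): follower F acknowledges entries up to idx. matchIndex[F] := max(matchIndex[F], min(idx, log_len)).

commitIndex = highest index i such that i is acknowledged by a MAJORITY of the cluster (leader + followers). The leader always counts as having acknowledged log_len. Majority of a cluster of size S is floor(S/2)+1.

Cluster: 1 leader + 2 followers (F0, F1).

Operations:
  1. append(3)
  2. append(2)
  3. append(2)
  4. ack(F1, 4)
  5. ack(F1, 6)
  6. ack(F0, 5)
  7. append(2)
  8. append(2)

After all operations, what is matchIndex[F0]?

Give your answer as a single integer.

Op 1: append 3 -> log_len=3
Op 2: append 2 -> log_len=5
Op 3: append 2 -> log_len=7
Op 4: F1 acks idx 4 -> match: F0=0 F1=4; commitIndex=4
Op 5: F1 acks idx 6 -> match: F0=0 F1=6; commitIndex=6
Op 6: F0 acks idx 5 -> match: F0=5 F1=6; commitIndex=6
Op 7: append 2 -> log_len=9
Op 8: append 2 -> log_len=11

Answer: 5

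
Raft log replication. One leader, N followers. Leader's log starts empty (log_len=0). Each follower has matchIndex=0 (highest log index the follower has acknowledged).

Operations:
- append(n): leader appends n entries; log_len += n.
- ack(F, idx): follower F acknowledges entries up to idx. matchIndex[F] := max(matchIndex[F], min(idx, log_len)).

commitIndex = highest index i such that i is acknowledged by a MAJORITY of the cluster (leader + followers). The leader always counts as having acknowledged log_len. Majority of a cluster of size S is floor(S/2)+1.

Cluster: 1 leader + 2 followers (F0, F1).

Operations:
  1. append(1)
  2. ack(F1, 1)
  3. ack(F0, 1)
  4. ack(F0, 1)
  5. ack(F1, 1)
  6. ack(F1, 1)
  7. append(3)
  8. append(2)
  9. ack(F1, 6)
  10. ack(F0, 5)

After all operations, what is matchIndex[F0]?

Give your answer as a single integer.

Op 1: append 1 -> log_len=1
Op 2: F1 acks idx 1 -> match: F0=0 F1=1; commitIndex=1
Op 3: F0 acks idx 1 -> match: F0=1 F1=1; commitIndex=1
Op 4: F0 acks idx 1 -> match: F0=1 F1=1; commitIndex=1
Op 5: F1 acks idx 1 -> match: F0=1 F1=1; commitIndex=1
Op 6: F1 acks idx 1 -> match: F0=1 F1=1; commitIndex=1
Op 7: append 3 -> log_len=4
Op 8: append 2 -> log_len=6
Op 9: F1 acks idx 6 -> match: F0=1 F1=6; commitIndex=6
Op 10: F0 acks idx 5 -> match: F0=5 F1=6; commitIndex=6

Answer: 5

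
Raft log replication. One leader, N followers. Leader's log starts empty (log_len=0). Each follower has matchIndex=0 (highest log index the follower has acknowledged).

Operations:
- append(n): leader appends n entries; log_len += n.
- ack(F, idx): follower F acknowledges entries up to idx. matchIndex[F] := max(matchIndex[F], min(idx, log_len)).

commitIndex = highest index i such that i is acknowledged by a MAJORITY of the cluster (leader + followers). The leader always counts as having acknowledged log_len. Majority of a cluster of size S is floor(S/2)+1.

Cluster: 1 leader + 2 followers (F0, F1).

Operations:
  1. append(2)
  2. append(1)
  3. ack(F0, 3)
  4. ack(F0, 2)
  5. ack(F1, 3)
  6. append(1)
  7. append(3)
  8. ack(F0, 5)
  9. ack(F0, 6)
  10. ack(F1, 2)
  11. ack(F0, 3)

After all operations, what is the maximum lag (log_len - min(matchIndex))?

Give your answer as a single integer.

Answer: 4

Derivation:
Op 1: append 2 -> log_len=2
Op 2: append 1 -> log_len=3
Op 3: F0 acks idx 3 -> match: F0=3 F1=0; commitIndex=3
Op 4: F0 acks idx 2 -> match: F0=3 F1=0; commitIndex=3
Op 5: F1 acks idx 3 -> match: F0=3 F1=3; commitIndex=3
Op 6: append 1 -> log_len=4
Op 7: append 3 -> log_len=7
Op 8: F0 acks idx 5 -> match: F0=5 F1=3; commitIndex=5
Op 9: F0 acks idx 6 -> match: F0=6 F1=3; commitIndex=6
Op 10: F1 acks idx 2 -> match: F0=6 F1=3; commitIndex=6
Op 11: F0 acks idx 3 -> match: F0=6 F1=3; commitIndex=6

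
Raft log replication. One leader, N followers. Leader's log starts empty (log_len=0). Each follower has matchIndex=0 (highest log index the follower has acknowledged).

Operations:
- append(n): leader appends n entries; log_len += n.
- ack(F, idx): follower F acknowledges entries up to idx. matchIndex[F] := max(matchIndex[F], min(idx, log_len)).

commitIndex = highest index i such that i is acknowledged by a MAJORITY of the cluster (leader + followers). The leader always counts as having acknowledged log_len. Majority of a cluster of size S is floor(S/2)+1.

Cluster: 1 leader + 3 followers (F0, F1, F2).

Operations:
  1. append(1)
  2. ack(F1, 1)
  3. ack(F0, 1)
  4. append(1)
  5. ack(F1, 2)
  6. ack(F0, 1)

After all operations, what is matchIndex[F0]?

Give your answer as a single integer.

Op 1: append 1 -> log_len=1
Op 2: F1 acks idx 1 -> match: F0=0 F1=1 F2=0; commitIndex=0
Op 3: F0 acks idx 1 -> match: F0=1 F1=1 F2=0; commitIndex=1
Op 4: append 1 -> log_len=2
Op 5: F1 acks idx 2 -> match: F0=1 F1=2 F2=0; commitIndex=1
Op 6: F0 acks idx 1 -> match: F0=1 F1=2 F2=0; commitIndex=1

Answer: 1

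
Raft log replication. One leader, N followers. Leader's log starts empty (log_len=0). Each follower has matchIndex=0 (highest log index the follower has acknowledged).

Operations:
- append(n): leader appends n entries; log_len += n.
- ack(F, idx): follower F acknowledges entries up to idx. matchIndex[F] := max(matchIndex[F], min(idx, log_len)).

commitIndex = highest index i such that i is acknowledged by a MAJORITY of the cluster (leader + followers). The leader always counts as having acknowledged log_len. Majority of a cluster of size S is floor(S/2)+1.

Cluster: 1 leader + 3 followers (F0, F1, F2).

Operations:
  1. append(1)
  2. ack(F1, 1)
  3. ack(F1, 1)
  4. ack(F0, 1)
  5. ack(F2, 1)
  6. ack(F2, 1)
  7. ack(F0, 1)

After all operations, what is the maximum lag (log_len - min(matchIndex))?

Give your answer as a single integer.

Op 1: append 1 -> log_len=1
Op 2: F1 acks idx 1 -> match: F0=0 F1=1 F2=0; commitIndex=0
Op 3: F1 acks idx 1 -> match: F0=0 F1=1 F2=0; commitIndex=0
Op 4: F0 acks idx 1 -> match: F0=1 F1=1 F2=0; commitIndex=1
Op 5: F2 acks idx 1 -> match: F0=1 F1=1 F2=1; commitIndex=1
Op 6: F2 acks idx 1 -> match: F0=1 F1=1 F2=1; commitIndex=1
Op 7: F0 acks idx 1 -> match: F0=1 F1=1 F2=1; commitIndex=1

Answer: 0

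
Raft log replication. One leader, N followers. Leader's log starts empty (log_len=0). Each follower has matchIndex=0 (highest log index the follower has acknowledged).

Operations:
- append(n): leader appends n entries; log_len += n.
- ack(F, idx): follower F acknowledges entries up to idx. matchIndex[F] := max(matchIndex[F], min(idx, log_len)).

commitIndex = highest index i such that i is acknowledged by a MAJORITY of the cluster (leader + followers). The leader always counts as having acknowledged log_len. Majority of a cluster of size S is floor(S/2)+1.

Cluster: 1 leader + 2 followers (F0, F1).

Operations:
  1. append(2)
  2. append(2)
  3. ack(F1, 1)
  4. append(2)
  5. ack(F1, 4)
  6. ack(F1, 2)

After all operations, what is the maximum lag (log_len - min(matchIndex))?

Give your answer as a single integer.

Answer: 6

Derivation:
Op 1: append 2 -> log_len=2
Op 2: append 2 -> log_len=4
Op 3: F1 acks idx 1 -> match: F0=0 F1=1; commitIndex=1
Op 4: append 2 -> log_len=6
Op 5: F1 acks idx 4 -> match: F0=0 F1=4; commitIndex=4
Op 6: F1 acks idx 2 -> match: F0=0 F1=4; commitIndex=4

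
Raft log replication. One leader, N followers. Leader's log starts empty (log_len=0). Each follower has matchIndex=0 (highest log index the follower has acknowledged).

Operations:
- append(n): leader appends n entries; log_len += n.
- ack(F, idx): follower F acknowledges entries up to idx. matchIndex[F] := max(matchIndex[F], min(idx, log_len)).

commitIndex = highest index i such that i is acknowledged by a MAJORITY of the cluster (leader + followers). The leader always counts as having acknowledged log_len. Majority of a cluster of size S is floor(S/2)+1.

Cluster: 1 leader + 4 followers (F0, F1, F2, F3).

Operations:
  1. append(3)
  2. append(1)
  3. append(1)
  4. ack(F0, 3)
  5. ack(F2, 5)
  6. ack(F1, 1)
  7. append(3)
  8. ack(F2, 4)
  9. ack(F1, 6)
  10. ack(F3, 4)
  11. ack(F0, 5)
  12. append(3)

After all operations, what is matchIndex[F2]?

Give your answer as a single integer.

Op 1: append 3 -> log_len=3
Op 2: append 1 -> log_len=4
Op 3: append 1 -> log_len=5
Op 4: F0 acks idx 3 -> match: F0=3 F1=0 F2=0 F3=0; commitIndex=0
Op 5: F2 acks idx 5 -> match: F0=3 F1=0 F2=5 F3=0; commitIndex=3
Op 6: F1 acks idx 1 -> match: F0=3 F1=1 F2=5 F3=0; commitIndex=3
Op 7: append 3 -> log_len=8
Op 8: F2 acks idx 4 -> match: F0=3 F1=1 F2=5 F3=0; commitIndex=3
Op 9: F1 acks idx 6 -> match: F0=3 F1=6 F2=5 F3=0; commitIndex=5
Op 10: F3 acks idx 4 -> match: F0=3 F1=6 F2=5 F3=4; commitIndex=5
Op 11: F0 acks idx 5 -> match: F0=5 F1=6 F2=5 F3=4; commitIndex=5
Op 12: append 3 -> log_len=11

Answer: 5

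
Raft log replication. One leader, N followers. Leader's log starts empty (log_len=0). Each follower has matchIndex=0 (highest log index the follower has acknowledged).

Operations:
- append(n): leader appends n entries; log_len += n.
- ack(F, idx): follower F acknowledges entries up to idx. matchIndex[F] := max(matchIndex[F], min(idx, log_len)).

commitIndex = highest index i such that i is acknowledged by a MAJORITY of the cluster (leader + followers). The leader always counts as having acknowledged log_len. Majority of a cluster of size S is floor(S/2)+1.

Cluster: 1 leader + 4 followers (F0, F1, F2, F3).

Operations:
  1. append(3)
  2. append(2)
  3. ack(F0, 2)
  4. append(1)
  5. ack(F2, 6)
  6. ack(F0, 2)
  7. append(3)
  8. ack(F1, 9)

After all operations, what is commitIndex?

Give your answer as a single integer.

Answer: 6

Derivation:
Op 1: append 3 -> log_len=3
Op 2: append 2 -> log_len=5
Op 3: F0 acks idx 2 -> match: F0=2 F1=0 F2=0 F3=0; commitIndex=0
Op 4: append 1 -> log_len=6
Op 5: F2 acks idx 6 -> match: F0=2 F1=0 F2=6 F3=0; commitIndex=2
Op 6: F0 acks idx 2 -> match: F0=2 F1=0 F2=6 F3=0; commitIndex=2
Op 7: append 3 -> log_len=9
Op 8: F1 acks idx 9 -> match: F0=2 F1=9 F2=6 F3=0; commitIndex=6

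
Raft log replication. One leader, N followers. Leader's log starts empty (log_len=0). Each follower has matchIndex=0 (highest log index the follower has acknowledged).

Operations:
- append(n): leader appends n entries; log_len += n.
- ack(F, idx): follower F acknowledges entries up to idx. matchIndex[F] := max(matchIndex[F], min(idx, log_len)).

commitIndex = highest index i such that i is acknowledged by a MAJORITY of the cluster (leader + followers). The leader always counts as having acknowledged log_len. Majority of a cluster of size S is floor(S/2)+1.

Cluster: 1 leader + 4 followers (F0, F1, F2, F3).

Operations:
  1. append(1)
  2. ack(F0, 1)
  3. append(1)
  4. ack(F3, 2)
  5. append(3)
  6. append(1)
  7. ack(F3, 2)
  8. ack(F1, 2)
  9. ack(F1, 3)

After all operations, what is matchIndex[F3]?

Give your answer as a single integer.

Answer: 2

Derivation:
Op 1: append 1 -> log_len=1
Op 2: F0 acks idx 1 -> match: F0=1 F1=0 F2=0 F3=0; commitIndex=0
Op 3: append 1 -> log_len=2
Op 4: F3 acks idx 2 -> match: F0=1 F1=0 F2=0 F3=2; commitIndex=1
Op 5: append 3 -> log_len=5
Op 6: append 1 -> log_len=6
Op 7: F3 acks idx 2 -> match: F0=1 F1=0 F2=0 F3=2; commitIndex=1
Op 8: F1 acks idx 2 -> match: F0=1 F1=2 F2=0 F3=2; commitIndex=2
Op 9: F1 acks idx 3 -> match: F0=1 F1=3 F2=0 F3=2; commitIndex=2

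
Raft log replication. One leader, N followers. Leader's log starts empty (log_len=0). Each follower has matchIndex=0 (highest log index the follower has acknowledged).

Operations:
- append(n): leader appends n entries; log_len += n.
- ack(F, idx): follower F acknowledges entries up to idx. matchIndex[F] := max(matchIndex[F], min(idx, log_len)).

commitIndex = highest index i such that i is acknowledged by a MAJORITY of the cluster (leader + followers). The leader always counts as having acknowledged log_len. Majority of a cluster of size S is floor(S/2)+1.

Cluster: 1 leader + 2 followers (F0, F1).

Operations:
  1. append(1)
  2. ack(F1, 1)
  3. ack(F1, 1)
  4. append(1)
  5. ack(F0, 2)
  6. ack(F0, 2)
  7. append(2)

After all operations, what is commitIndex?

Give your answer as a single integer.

Op 1: append 1 -> log_len=1
Op 2: F1 acks idx 1 -> match: F0=0 F1=1; commitIndex=1
Op 3: F1 acks idx 1 -> match: F0=0 F1=1; commitIndex=1
Op 4: append 1 -> log_len=2
Op 5: F0 acks idx 2 -> match: F0=2 F1=1; commitIndex=2
Op 6: F0 acks idx 2 -> match: F0=2 F1=1; commitIndex=2
Op 7: append 2 -> log_len=4

Answer: 2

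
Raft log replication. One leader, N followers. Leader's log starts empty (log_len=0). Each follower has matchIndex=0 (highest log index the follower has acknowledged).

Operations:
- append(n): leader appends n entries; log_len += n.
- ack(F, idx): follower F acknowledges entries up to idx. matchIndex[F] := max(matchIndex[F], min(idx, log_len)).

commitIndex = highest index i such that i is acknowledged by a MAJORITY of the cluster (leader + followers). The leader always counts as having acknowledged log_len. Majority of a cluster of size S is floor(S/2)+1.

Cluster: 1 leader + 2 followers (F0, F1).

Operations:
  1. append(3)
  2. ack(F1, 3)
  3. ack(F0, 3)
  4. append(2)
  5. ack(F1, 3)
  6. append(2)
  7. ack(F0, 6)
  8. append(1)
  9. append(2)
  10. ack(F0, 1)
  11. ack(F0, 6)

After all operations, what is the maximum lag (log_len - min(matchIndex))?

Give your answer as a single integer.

Op 1: append 3 -> log_len=3
Op 2: F1 acks idx 3 -> match: F0=0 F1=3; commitIndex=3
Op 3: F0 acks idx 3 -> match: F0=3 F1=3; commitIndex=3
Op 4: append 2 -> log_len=5
Op 5: F1 acks idx 3 -> match: F0=3 F1=3; commitIndex=3
Op 6: append 2 -> log_len=7
Op 7: F0 acks idx 6 -> match: F0=6 F1=3; commitIndex=6
Op 8: append 1 -> log_len=8
Op 9: append 2 -> log_len=10
Op 10: F0 acks idx 1 -> match: F0=6 F1=3; commitIndex=6
Op 11: F0 acks idx 6 -> match: F0=6 F1=3; commitIndex=6

Answer: 7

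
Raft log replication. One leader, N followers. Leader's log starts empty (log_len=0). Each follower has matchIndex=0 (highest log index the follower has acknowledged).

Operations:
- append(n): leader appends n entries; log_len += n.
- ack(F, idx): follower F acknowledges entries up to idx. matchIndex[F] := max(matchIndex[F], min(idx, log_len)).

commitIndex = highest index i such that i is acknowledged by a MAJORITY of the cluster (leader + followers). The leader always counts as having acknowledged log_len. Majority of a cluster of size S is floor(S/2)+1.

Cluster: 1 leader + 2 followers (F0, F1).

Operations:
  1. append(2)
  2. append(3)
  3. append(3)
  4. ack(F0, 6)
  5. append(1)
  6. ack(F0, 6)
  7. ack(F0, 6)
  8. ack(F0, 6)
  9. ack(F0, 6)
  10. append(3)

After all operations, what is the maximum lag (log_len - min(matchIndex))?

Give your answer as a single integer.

Answer: 12

Derivation:
Op 1: append 2 -> log_len=2
Op 2: append 3 -> log_len=5
Op 3: append 3 -> log_len=8
Op 4: F0 acks idx 6 -> match: F0=6 F1=0; commitIndex=6
Op 5: append 1 -> log_len=9
Op 6: F0 acks idx 6 -> match: F0=6 F1=0; commitIndex=6
Op 7: F0 acks idx 6 -> match: F0=6 F1=0; commitIndex=6
Op 8: F0 acks idx 6 -> match: F0=6 F1=0; commitIndex=6
Op 9: F0 acks idx 6 -> match: F0=6 F1=0; commitIndex=6
Op 10: append 3 -> log_len=12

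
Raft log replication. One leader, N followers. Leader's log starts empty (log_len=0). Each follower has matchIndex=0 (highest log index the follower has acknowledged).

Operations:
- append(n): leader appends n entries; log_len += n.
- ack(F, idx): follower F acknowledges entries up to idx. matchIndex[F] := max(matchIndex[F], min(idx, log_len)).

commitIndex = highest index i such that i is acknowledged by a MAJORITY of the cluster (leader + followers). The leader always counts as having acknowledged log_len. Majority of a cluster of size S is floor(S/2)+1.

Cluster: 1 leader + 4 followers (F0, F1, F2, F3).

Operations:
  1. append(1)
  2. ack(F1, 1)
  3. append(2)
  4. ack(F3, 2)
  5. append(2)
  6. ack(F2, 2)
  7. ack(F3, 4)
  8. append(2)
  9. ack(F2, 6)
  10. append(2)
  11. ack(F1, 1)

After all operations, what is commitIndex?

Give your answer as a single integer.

Answer: 4

Derivation:
Op 1: append 1 -> log_len=1
Op 2: F1 acks idx 1 -> match: F0=0 F1=1 F2=0 F3=0; commitIndex=0
Op 3: append 2 -> log_len=3
Op 4: F3 acks idx 2 -> match: F0=0 F1=1 F2=0 F3=2; commitIndex=1
Op 5: append 2 -> log_len=5
Op 6: F2 acks idx 2 -> match: F0=0 F1=1 F2=2 F3=2; commitIndex=2
Op 7: F3 acks idx 4 -> match: F0=0 F1=1 F2=2 F3=4; commitIndex=2
Op 8: append 2 -> log_len=7
Op 9: F2 acks idx 6 -> match: F0=0 F1=1 F2=6 F3=4; commitIndex=4
Op 10: append 2 -> log_len=9
Op 11: F1 acks idx 1 -> match: F0=0 F1=1 F2=6 F3=4; commitIndex=4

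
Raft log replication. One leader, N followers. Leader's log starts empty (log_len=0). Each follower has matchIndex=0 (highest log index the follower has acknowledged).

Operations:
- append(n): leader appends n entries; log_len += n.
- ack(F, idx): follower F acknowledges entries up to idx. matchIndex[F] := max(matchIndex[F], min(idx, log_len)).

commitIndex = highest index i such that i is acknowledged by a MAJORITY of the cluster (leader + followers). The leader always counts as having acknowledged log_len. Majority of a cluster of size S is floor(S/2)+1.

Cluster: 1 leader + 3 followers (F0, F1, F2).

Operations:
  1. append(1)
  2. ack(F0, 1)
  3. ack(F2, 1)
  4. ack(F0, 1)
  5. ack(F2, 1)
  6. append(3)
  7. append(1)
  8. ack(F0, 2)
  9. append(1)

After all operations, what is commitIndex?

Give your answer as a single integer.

Op 1: append 1 -> log_len=1
Op 2: F0 acks idx 1 -> match: F0=1 F1=0 F2=0; commitIndex=0
Op 3: F2 acks idx 1 -> match: F0=1 F1=0 F2=1; commitIndex=1
Op 4: F0 acks idx 1 -> match: F0=1 F1=0 F2=1; commitIndex=1
Op 5: F2 acks idx 1 -> match: F0=1 F1=0 F2=1; commitIndex=1
Op 6: append 3 -> log_len=4
Op 7: append 1 -> log_len=5
Op 8: F0 acks idx 2 -> match: F0=2 F1=0 F2=1; commitIndex=1
Op 9: append 1 -> log_len=6

Answer: 1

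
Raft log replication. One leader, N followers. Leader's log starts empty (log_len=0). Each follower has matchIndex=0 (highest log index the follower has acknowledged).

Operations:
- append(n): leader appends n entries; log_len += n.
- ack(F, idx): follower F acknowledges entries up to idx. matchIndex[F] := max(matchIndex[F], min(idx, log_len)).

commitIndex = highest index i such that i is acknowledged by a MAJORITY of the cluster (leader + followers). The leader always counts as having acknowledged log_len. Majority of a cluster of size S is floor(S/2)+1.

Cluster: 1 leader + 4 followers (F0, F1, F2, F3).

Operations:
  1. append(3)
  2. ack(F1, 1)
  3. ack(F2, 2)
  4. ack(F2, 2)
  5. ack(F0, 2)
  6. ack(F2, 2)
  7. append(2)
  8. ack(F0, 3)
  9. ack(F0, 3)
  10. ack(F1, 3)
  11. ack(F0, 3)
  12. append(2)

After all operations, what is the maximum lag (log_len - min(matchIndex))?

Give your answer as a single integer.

Answer: 7

Derivation:
Op 1: append 3 -> log_len=3
Op 2: F1 acks idx 1 -> match: F0=0 F1=1 F2=0 F3=0; commitIndex=0
Op 3: F2 acks idx 2 -> match: F0=0 F1=1 F2=2 F3=0; commitIndex=1
Op 4: F2 acks idx 2 -> match: F0=0 F1=1 F2=2 F3=0; commitIndex=1
Op 5: F0 acks idx 2 -> match: F0=2 F1=1 F2=2 F3=0; commitIndex=2
Op 6: F2 acks idx 2 -> match: F0=2 F1=1 F2=2 F3=0; commitIndex=2
Op 7: append 2 -> log_len=5
Op 8: F0 acks idx 3 -> match: F0=3 F1=1 F2=2 F3=0; commitIndex=2
Op 9: F0 acks idx 3 -> match: F0=3 F1=1 F2=2 F3=0; commitIndex=2
Op 10: F1 acks idx 3 -> match: F0=3 F1=3 F2=2 F3=0; commitIndex=3
Op 11: F0 acks idx 3 -> match: F0=3 F1=3 F2=2 F3=0; commitIndex=3
Op 12: append 2 -> log_len=7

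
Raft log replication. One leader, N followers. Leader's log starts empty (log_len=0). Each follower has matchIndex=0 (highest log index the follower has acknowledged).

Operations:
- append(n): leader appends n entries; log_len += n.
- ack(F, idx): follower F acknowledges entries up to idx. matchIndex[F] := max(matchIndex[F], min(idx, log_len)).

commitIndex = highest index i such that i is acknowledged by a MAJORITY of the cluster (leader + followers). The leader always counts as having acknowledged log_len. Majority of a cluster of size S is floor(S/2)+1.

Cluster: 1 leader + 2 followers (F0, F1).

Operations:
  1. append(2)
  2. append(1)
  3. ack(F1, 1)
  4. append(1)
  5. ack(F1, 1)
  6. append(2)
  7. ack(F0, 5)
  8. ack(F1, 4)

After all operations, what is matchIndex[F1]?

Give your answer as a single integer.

Answer: 4

Derivation:
Op 1: append 2 -> log_len=2
Op 2: append 1 -> log_len=3
Op 3: F1 acks idx 1 -> match: F0=0 F1=1; commitIndex=1
Op 4: append 1 -> log_len=4
Op 5: F1 acks idx 1 -> match: F0=0 F1=1; commitIndex=1
Op 6: append 2 -> log_len=6
Op 7: F0 acks idx 5 -> match: F0=5 F1=1; commitIndex=5
Op 8: F1 acks idx 4 -> match: F0=5 F1=4; commitIndex=5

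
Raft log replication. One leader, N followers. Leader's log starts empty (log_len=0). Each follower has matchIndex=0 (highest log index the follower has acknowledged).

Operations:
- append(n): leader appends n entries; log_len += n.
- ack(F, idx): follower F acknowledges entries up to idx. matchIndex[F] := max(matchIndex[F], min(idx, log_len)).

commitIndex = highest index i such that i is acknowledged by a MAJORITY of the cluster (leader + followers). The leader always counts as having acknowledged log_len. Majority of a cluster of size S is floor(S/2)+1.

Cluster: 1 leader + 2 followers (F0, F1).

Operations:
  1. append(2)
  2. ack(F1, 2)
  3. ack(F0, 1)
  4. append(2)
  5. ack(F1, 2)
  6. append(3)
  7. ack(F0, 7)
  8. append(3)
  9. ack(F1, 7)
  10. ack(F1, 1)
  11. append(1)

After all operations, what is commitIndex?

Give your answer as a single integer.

Answer: 7

Derivation:
Op 1: append 2 -> log_len=2
Op 2: F1 acks idx 2 -> match: F0=0 F1=2; commitIndex=2
Op 3: F0 acks idx 1 -> match: F0=1 F1=2; commitIndex=2
Op 4: append 2 -> log_len=4
Op 5: F1 acks idx 2 -> match: F0=1 F1=2; commitIndex=2
Op 6: append 3 -> log_len=7
Op 7: F0 acks idx 7 -> match: F0=7 F1=2; commitIndex=7
Op 8: append 3 -> log_len=10
Op 9: F1 acks idx 7 -> match: F0=7 F1=7; commitIndex=7
Op 10: F1 acks idx 1 -> match: F0=7 F1=7; commitIndex=7
Op 11: append 1 -> log_len=11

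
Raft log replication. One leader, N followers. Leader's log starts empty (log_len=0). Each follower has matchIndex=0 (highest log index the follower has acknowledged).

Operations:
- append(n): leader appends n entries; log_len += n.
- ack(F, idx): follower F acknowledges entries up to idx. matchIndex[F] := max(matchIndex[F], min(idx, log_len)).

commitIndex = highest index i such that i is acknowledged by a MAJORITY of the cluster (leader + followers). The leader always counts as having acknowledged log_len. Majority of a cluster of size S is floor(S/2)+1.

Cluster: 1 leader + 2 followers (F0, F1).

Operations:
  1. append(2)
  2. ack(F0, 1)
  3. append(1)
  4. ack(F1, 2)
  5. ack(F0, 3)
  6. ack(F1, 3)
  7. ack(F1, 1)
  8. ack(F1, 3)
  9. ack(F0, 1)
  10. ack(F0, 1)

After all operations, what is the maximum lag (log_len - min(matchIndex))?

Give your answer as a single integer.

Op 1: append 2 -> log_len=2
Op 2: F0 acks idx 1 -> match: F0=1 F1=0; commitIndex=1
Op 3: append 1 -> log_len=3
Op 4: F1 acks idx 2 -> match: F0=1 F1=2; commitIndex=2
Op 5: F0 acks idx 3 -> match: F0=3 F1=2; commitIndex=3
Op 6: F1 acks idx 3 -> match: F0=3 F1=3; commitIndex=3
Op 7: F1 acks idx 1 -> match: F0=3 F1=3; commitIndex=3
Op 8: F1 acks idx 3 -> match: F0=3 F1=3; commitIndex=3
Op 9: F0 acks idx 1 -> match: F0=3 F1=3; commitIndex=3
Op 10: F0 acks idx 1 -> match: F0=3 F1=3; commitIndex=3

Answer: 0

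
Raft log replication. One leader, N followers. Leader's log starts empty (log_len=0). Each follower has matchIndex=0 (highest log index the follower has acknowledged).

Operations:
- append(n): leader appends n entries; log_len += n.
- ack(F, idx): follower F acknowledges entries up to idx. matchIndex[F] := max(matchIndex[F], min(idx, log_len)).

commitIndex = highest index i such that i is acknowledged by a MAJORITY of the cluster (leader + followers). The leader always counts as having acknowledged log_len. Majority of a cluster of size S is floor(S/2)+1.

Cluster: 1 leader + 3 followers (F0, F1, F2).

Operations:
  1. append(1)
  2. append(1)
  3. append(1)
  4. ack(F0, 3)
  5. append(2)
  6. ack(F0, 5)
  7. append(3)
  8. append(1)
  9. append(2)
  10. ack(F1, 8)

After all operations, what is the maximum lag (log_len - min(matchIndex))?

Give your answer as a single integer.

Op 1: append 1 -> log_len=1
Op 2: append 1 -> log_len=2
Op 3: append 1 -> log_len=3
Op 4: F0 acks idx 3 -> match: F0=3 F1=0 F2=0; commitIndex=0
Op 5: append 2 -> log_len=5
Op 6: F0 acks idx 5 -> match: F0=5 F1=0 F2=0; commitIndex=0
Op 7: append 3 -> log_len=8
Op 8: append 1 -> log_len=9
Op 9: append 2 -> log_len=11
Op 10: F1 acks idx 8 -> match: F0=5 F1=8 F2=0; commitIndex=5

Answer: 11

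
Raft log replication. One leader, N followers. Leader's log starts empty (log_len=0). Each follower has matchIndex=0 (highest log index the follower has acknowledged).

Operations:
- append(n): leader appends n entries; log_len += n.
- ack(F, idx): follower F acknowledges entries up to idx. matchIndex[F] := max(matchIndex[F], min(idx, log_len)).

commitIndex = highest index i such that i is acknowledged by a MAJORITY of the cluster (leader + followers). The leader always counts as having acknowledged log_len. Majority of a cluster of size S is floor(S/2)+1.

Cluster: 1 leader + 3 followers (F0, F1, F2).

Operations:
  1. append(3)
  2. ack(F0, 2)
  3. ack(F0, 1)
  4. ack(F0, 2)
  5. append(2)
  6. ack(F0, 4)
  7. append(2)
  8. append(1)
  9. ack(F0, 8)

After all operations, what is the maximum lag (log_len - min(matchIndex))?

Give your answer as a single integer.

Answer: 8

Derivation:
Op 1: append 3 -> log_len=3
Op 2: F0 acks idx 2 -> match: F0=2 F1=0 F2=0; commitIndex=0
Op 3: F0 acks idx 1 -> match: F0=2 F1=0 F2=0; commitIndex=0
Op 4: F0 acks idx 2 -> match: F0=2 F1=0 F2=0; commitIndex=0
Op 5: append 2 -> log_len=5
Op 6: F0 acks idx 4 -> match: F0=4 F1=0 F2=0; commitIndex=0
Op 7: append 2 -> log_len=7
Op 8: append 1 -> log_len=8
Op 9: F0 acks idx 8 -> match: F0=8 F1=0 F2=0; commitIndex=0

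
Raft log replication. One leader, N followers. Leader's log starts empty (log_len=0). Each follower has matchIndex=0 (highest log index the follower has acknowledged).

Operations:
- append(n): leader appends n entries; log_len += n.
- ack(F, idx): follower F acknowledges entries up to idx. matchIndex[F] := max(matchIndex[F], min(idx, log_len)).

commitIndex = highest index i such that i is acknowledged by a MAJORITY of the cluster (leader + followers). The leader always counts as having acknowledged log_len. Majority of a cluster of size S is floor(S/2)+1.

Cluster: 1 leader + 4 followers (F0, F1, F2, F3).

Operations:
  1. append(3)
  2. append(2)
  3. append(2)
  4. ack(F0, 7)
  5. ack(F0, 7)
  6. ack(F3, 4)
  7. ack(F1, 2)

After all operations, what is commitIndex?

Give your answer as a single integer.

Answer: 4

Derivation:
Op 1: append 3 -> log_len=3
Op 2: append 2 -> log_len=5
Op 3: append 2 -> log_len=7
Op 4: F0 acks idx 7 -> match: F0=7 F1=0 F2=0 F3=0; commitIndex=0
Op 5: F0 acks idx 7 -> match: F0=7 F1=0 F2=0 F3=0; commitIndex=0
Op 6: F3 acks idx 4 -> match: F0=7 F1=0 F2=0 F3=4; commitIndex=4
Op 7: F1 acks idx 2 -> match: F0=7 F1=2 F2=0 F3=4; commitIndex=4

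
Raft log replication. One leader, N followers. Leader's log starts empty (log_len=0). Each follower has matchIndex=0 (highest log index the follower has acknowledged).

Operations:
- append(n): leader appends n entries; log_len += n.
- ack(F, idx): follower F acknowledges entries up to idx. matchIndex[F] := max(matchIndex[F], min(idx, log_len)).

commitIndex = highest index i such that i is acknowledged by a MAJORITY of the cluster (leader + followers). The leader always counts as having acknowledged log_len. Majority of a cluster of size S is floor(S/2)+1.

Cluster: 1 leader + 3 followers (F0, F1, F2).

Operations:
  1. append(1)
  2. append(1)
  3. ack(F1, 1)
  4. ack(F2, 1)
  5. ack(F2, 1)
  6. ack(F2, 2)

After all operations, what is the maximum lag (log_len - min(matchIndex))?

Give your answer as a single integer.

Op 1: append 1 -> log_len=1
Op 2: append 1 -> log_len=2
Op 3: F1 acks idx 1 -> match: F0=0 F1=1 F2=0; commitIndex=0
Op 4: F2 acks idx 1 -> match: F0=0 F1=1 F2=1; commitIndex=1
Op 5: F2 acks idx 1 -> match: F0=0 F1=1 F2=1; commitIndex=1
Op 6: F2 acks idx 2 -> match: F0=0 F1=1 F2=2; commitIndex=1

Answer: 2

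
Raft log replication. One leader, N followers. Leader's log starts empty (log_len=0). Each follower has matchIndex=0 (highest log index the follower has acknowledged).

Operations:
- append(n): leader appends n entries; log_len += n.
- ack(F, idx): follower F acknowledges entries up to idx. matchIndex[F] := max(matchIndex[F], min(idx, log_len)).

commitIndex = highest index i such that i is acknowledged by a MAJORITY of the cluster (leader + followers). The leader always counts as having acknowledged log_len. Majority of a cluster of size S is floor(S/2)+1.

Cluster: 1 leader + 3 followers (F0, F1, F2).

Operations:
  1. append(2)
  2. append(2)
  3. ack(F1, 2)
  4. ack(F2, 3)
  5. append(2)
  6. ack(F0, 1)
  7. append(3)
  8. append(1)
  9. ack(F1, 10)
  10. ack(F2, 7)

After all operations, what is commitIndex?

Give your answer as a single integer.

Answer: 7

Derivation:
Op 1: append 2 -> log_len=2
Op 2: append 2 -> log_len=4
Op 3: F1 acks idx 2 -> match: F0=0 F1=2 F2=0; commitIndex=0
Op 4: F2 acks idx 3 -> match: F0=0 F1=2 F2=3; commitIndex=2
Op 5: append 2 -> log_len=6
Op 6: F0 acks idx 1 -> match: F0=1 F1=2 F2=3; commitIndex=2
Op 7: append 3 -> log_len=9
Op 8: append 1 -> log_len=10
Op 9: F1 acks idx 10 -> match: F0=1 F1=10 F2=3; commitIndex=3
Op 10: F2 acks idx 7 -> match: F0=1 F1=10 F2=7; commitIndex=7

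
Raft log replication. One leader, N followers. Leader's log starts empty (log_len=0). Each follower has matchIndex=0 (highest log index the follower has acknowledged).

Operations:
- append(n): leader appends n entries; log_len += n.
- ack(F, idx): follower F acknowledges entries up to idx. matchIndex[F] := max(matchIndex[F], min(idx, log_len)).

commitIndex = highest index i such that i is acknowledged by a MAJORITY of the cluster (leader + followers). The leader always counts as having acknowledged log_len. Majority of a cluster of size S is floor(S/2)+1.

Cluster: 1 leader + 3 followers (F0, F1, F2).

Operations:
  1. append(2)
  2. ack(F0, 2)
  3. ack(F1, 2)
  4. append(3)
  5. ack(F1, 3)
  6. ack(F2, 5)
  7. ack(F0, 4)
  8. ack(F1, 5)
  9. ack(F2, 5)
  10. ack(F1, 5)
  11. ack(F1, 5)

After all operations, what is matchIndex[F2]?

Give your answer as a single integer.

Answer: 5

Derivation:
Op 1: append 2 -> log_len=2
Op 2: F0 acks idx 2 -> match: F0=2 F1=0 F2=0; commitIndex=0
Op 3: F1 acks idx 2 -> match: F0=2 F1=2 F2=0; commitIndex=2
Op 4: append 3 -> log_len=5
Op 5: F1 acks idx 3 -> match: F0=2 F1=3 F2=0; commitIndex=2
Op 6: F2 acks idx 5 -> match: F0=2 F1=3 F2=5; commitIndex=3
Op 7: F0 acks idx 4 -> match: F0=4 F1=3 F2=5; commitIndex=4
Op 8: F1 acks idx 5 -> match: F0=4 F1=5 F2=5; commitIndex=5
Op 9: F2 acks idx 5 -> match: F0=4 F1=5 F2=5; commitIndex=5
Op 10: F1 acks idx 5 -> match: F0=4 F1=5 F2=5; commitIndex=5
Op 11: F1 acks idx 5 -> match: F0=4 F1=5 F2=5; commitIndex=5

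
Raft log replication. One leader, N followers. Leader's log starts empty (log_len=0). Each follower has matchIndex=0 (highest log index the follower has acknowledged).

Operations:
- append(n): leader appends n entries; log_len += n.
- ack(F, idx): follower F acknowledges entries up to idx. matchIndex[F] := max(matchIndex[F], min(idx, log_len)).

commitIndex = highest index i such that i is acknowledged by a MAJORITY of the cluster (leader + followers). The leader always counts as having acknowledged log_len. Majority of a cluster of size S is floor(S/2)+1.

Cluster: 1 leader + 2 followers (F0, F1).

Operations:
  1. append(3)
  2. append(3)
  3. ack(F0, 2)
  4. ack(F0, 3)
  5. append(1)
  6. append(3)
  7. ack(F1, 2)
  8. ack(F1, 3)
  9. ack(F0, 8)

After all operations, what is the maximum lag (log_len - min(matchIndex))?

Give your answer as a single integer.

Answer: 7

Derivation:
Op 1: append 3 -> log_len=3
Op 2: append 3 -> log_len=6
Op 3: F0 acks idx 2 -> match: F0=2 F1=0; commitIndex=2
Op 4: F0 acks idx 3 -> match: F0=3 F1=0; commitIndex=3
Op 5: append 1 -> log_len=7
Op 6: append 3 -> log_len=10
Op 7: F1 acks idx 2 -> match: F0=3 F1=2; commitIndex=3
Op 8: F1 acks idx 3 -> match: F0=3 F1=3; commitIndex=3
Op 9: F0 acks idx 8 -> match: F0=8 F1=3; commitIndex=8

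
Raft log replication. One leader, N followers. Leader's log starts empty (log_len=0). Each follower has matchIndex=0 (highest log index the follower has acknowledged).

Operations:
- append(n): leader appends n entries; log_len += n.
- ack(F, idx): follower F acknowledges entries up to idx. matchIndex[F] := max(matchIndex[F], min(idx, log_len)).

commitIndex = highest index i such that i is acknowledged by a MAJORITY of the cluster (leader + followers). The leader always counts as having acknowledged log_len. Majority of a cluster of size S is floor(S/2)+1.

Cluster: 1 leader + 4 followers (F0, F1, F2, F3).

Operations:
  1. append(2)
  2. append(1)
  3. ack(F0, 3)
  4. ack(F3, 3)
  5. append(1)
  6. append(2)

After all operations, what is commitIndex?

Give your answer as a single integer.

Op 1: append 2 -> log_len=2
Op 2: append 1 -> log_len=3
Op 3: F0 acks idx 3 -> match: F0=3 F1=0 F2=0 F3=0; commitIndex=0
Op 4: F3 acks idx 3 -> match: F0=3 F1=0 F2=0 F3=3; commitIndex=3
Op 5: append 1 -> log_len=4
Op 6: append 2 -> log_len=6

Answer: 3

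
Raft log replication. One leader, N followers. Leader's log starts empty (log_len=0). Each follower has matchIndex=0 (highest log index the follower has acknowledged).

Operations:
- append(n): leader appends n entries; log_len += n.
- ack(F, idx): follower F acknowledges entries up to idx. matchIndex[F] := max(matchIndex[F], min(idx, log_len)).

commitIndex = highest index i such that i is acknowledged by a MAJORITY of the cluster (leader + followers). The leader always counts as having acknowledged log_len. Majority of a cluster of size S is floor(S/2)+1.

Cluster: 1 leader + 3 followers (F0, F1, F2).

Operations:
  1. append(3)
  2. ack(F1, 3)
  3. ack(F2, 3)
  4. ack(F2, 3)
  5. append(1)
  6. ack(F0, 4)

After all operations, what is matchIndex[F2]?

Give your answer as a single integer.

Answer: 3

Derivation:
Op 1: append 3 -> log_len=3
Op 2: F1 acks idx 3 -> match: F0=0 F1=3 F2=0; commitIndex=0
Op 3: F2 acks idx 3 -> match: F0=0 F1=3 F2=3; commitIndex=3
Op 4: F2 acks idx 3 -> match: F0=0 F1=3 F2=3; commitIndex=3
Op 5: append 1 -> log_len=4
Op 6: F0 acks idx 4 -> match: F0=4 F1=3 F2=3; commitIndex=3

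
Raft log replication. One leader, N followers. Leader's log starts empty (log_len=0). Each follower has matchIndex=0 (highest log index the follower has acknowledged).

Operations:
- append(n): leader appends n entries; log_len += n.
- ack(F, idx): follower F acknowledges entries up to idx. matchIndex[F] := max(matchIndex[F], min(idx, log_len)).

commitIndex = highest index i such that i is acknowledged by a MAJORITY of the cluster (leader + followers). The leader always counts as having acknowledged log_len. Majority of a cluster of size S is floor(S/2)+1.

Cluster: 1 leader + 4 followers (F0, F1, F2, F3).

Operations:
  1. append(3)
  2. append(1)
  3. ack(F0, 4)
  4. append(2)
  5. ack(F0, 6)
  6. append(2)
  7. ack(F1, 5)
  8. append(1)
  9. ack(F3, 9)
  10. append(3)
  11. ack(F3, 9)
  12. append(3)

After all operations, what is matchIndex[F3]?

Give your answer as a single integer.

Op 1: append 3 -> log_len=3
Op 2: append 1 -> log_len=4
Op 3: F0 acks idx 4 -> match: F0=4 F1=0 F2=0 F3=0; commitIndex=0
Op 4: append 2 -> log_len=6
Op 5: F0 acks idx 6 -> match: F0=6 F1=0 F2=0 F3=0; commitIndex=0
Op 6: append 2 -> log_len=8
Op 7: F1 acks idx 5 -> match: F0=6 F1=5 F2=0 F3=0; commitIndex=5
Op 8: append 1 -> log_len=9
Op 9: F3 acks idx 9 -> match: F0=6 F1=5 F2=0 F3=9; commitIndex=6
Op 10: append 3 -> log_len=12
Op 11: F3 acks idx 9 -> match: F0=6 F1=5 F2=0 F3=9; commitIndex=6
Op 12: append 3 -> log_len=15

Answer: 9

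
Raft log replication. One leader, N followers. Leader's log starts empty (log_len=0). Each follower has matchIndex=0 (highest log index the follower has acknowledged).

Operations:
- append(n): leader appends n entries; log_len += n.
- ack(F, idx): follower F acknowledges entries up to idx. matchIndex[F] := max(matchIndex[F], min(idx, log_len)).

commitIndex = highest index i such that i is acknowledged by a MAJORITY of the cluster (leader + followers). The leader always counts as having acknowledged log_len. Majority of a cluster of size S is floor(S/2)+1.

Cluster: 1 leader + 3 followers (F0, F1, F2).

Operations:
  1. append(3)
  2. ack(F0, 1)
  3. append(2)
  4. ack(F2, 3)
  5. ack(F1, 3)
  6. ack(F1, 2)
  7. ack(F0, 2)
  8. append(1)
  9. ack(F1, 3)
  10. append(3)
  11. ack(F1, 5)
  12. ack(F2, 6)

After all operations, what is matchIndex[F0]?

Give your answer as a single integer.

Answer: 2

Derivation:
Op 1: append 3 -> log_len=3
Op 2: F0 acks idx 1 -> match: F0=1 F1=0 F2=0; commitIndex=0
Op 3: append 2 -> log_len=5
Op 4: F2 acks idx 3 -> match: F0=1 F1=0 F2=3; commitIndex=1
Op 5: F1 acks idx 3 -> match: F0=1 F1=3 F2=3; commitIndex=3
Op 6: F1 acks idx 2 -> match: F0=1 F1=3 F2=3; commitIndex=3
Op 7: F0 acks idx 2 -> match: F0=2 F1=3 F2=3; commitIndex=3
Op 8: append 1 -> log_len=6
Op 9: F1 acks idx 3 -> match: F0=2 F1=3 F2=3; commitIndex=3
Op 10: append 3 -> log_len=9
Op 11: F1 acks idx 5 -> match: F0=2 F1=5 F2=3; commitIndex=3
Op 12: F2 acks idx 6 -> match: F0=2 F1=5 F2=6; commitIndex=5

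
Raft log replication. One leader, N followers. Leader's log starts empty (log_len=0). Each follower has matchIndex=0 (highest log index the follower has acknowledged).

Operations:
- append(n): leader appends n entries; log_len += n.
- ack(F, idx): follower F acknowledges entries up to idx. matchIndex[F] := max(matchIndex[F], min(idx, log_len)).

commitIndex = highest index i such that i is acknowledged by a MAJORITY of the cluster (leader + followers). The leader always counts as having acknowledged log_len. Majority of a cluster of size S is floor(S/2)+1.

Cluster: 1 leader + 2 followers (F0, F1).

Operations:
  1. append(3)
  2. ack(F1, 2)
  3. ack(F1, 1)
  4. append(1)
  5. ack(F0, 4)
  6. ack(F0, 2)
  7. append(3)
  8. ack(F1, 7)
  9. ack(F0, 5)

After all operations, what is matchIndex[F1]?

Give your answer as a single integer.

Op 1: append 3 -> log_len=3
Op 2: F1 acks idx 2 -> match: F0=0 F1=2; commitIndex=2
Op 3: F1 acks idx 1 -> match: F0=0 F1=2; commitIndex=2
Op 4: append 1 -> log_len=4
Op 5: F0 acks idx 4 -> match: F0=4 F1=2; commitIndex=4
Op 6: F0 acks idx 2 -> match: F0=4 F1=2; commitIndex=4
Op 7: append 3 -> log_len=7
Op 8: F1 acks idx 7 -> match: F0=4 F1=7; commitIndex=7
Op 9: F0 acks idx 5 -> match: F0=5 F1=7; commitIndex=7

Answer: 7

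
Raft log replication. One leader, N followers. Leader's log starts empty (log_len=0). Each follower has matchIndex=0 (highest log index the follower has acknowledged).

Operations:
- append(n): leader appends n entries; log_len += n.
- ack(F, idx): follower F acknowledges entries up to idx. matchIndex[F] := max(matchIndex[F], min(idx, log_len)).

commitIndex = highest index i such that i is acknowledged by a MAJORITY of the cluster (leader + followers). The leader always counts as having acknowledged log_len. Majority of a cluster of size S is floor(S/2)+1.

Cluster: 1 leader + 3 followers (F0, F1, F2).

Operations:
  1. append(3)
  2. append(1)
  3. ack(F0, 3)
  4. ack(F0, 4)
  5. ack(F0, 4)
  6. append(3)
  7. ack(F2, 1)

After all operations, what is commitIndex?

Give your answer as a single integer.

Op 1: append 3 -> log_len=3
Op 2: append 1 -> log_len=4
Op 3: F0 acks idx 3 -> match: F0=3 F1=0 F2=0; commitIndex=0
Op 4: F0 acks idx 4 -> match: F0=4 F1=0 F2=0; commitIndex=0
Op 5: F0 acks idx 4 -> match: F0=4 F1=0 F2=0; commitIndex=0
Op 6: append 3 -> log_len=7
Op 7: F2 acks idx 1 -> match: F0=4 F1=0 F2=1; commitIndex=1

Answer: 1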